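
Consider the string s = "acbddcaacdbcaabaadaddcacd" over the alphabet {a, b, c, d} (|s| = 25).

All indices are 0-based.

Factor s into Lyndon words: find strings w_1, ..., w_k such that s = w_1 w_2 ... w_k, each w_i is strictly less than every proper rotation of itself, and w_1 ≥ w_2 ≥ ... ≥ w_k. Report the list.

emit factor 1: 'acbddc' (i=0, period=6)
emit factor 2: 'aacdbc' (i=6, period=6)
emit factor 3: 'aabaadaddcacd' (i=12, period=13)

["acbddc", "aacdbc", "aabaadaddcacd"]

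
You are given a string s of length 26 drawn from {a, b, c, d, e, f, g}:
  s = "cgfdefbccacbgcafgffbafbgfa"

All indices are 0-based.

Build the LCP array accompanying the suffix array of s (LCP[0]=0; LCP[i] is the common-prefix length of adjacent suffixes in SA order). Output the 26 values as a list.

[0, 1, 1, 2, 0, 1, 1, 2, 0, 2, 1, 1, 1, 0, 0, 0, 1, 2, 2, 1, 1, 1, 0, 1, 2, 2]

rank→(start, suffix):
  0 → (25, 'a')
  1 → (9, 'acbgcafgffbafbgfa')
  2 → (20, 'afbgfa')
  3 → (14, 'afgffbafbgfa')
  4 → (19, 'bafbgfa')
  5 → (6, 'bccacbgcafgffbafbgfa')
  6 → (11, 'bgcafgffbafbgfa')
  7 → (22, 'bgfa')
  8 → (8, 'cacbgcafgffbafbgfa')
  9 → (13, 'cafgffbafbgfa')
  10 → (10, 'cbgcafgffbafbgfa')
  11 → (7, 'ccacbgcafgffbafbgfa')
  12 → (0, 'cgfdefbccacbgcafgffbafbgfa')
  13 → (3, 'defbccacbgcafgffbafbgfa')
  14 → (4, 'efbccacbgcafgffbafbgfa')
  15 → (24, 'fa')
  16 → (18, 'fbafbgfa')
  17 → (5, 'fbccacbgcafgffbafbgfa')
  18 → (21, 'fbgfa')
  19 → (2, 'fdefbccacbgcafgffbafbgfa')
  20 → (17, 'ffbafbgfa')
  21 → (15, 'fgffbafbgfa')
  22 → (12, 'gcafgffbafbgfa')
  23 → (23, 'gfa')
  24 → (1, 'gfdefbccacbgcafgffbafbgfa')
  25 → (16, 'gffbafbgfa')

SA = [25, 9, 20, 14, 19, 6, 11, 22, 8, 13, 10, 7, 0, 3, 4, 24, 18, 5, 21, 2, 17, 15, 12, 23, 1, 16]
[i] adj suffixes → lcp
  [1] 25/9 → 1 ('a')
  [2] 9/20 → 1 ('a')
  [3] 20/14 → 2 ('af')
  [4] 14/19 → 0 ('')
  [5] 19/6 → 1 ('b')
  [6] 6/11 → 1 ('b')
  [7] 11/22 → 2 ('bg')
  [8] 22/8 → 0 ('')
  [9] 8/13 → 2 ('ca')
  [10] 13/10 → 1 ('c')
  [11] 10/7 → 1 ('c')
  [12] 7/0 → 1 ('c')
  [13] 0/3 → 0 ('')
  [14] 3/4 → 0 ('')
  [15] 4/24 → 0 ('')
  [16] 24/18 → 1 ('f')
  [17] 18/5 → 2 ('fb')
  [18] 5/21 → 2 ('fb')
  [19] 21/2 → 1 ('f')
  [20] 2/17 → 1 ('f')
  [21] 17/15 → 1 ('f')
  [22] 15/12 → 0 ('')
  [23] 12/23 → 1 ('g')
  [24] 23/1 → 2 ('gf')
  [25] 1/16 → 2 ('gf')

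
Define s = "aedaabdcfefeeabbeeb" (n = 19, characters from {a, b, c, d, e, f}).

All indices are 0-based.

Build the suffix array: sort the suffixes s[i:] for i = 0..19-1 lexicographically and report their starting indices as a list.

[3, 13, 4, 0, 18, 14, 5, 15, 7, 2, 6, 12, 17, 1, 11, 16, 9, 10, 8]

rank→(start, suffix):
  0 → (3, 'aabdcfefeeabbeeb')
  1 → (13, 'abbeeb')
  2 → (4, 'abdcfefeeabbeeb')
  3 → (0, 'aedaabdcfefeeabbeeb')
  4 → (18, 'b')
  5 → (14, 'bbeeb')
  6 → (5, 'bdcfefeeabbeeb')
  7 → (15, 'beeb')
  8 → (7, 'cfefeeabbeeb')
  9 → (2, 'daabdcfefeeabbeeb')
  10 → (6, 'dcfefeeabbeeb')
  11 → (12, 'eabbeeb')
  12 → (17, 'eb')
  13 → (1, 'edaabdcfefeeabbeeb')
  14 → (11, 'eeabbeeb')
  15 → (16, 'eeb')
  16 → (9, 'efeeabbeeb')
  17 → (10, 'feeabbeeb')
  18 → (8, 'fefeeabbeeb')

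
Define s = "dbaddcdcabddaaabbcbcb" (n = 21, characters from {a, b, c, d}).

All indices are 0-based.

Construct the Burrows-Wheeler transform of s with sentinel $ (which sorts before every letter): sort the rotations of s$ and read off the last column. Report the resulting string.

bdaacbcdacbadbbdd$cdba

rank  rotation                last
    0  $dbaddcdcabddaaabbcbcb  b
    1  aaabbcbcb$dbaddcdcabdd  d
    2  aabbcbcb$dbaddcdcabdda  a
    3  abbcbcb$dbaddcdcabddaa  a
    4  abddaaabbcbcb$dbaddcdc  c
    5  addcdcabddaaabbcbcb$db  b
    6  b$dbaddcdcabddaaabbcbc  c
    7  baddcdcabddaaabbcbcb$d  d
    8  bbcbcb$dbaddcdcabddaaa  a
    9  bcb$dbaddcdcabddaaabbc  c
   10  bcbcb$dbaddcdcabddaaab  b
   11  bddaaabbcbcb$dbaddcdca  a
   12  cabddaaabbcbcb$dbaddcd  d
   13  cb$dbaddcdcabddaaabbcb  b
   14  cbcb$dbaddcdcabddaaabb  b
   15  cdcabddaaabbcbcb$dbadd  d
   16  daaabbcbcb$dbaddcdcabd  d
   17  dbaddcdcabddaaabbcbcb$  $
   18  dcabddaaabbcbcb$dbaddc  c
   19  dcdcabddaaabbcbcb$dbad  d
   20  ddaaabbcbcb$dbaddcdcab  b
   21  ddcdcabddaaabbcbcb$dba  a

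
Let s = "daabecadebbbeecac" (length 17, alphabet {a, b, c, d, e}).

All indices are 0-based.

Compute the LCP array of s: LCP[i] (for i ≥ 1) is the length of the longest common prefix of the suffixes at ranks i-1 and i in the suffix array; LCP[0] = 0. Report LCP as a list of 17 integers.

sorted suffixes:
  #0 SA[0]=1  'aabecadebbbeecac'
  #1 SA[1]=2  'abecadebbbeecac'
  #2 SA[2]=15  'ac'
  #3 SA[3]=6  'adebbbeecac'
  #4 SA[4]=9  'bbbeecac'
  #5 SA[5]=10  'bbeecac'
  #6 SA[6]=3  'becadebbbeecac'
  #7 SA[7]=11  'beecac'
  #8 SA[8]=16  'c'
  #9 SA[9]=14  'cac'
  #10 SA[10]=5  'cadebbbeecac'
  #11 SA[11]=0  'daabecadebbbeecac'
  #12 SA[12]=7  'debbbeecac'
  #13 SA[13]=8  'ebbbeecac'
  #14 SA[14]=13  'ecac'
  #15 SA[15]=4  'ecadebbbeecac'
  #16 SA[16]=12  'eecac'

SA = [1, 2, 15, 6, 9, 10, 3, 11, 16, 14, 5, 0, 7, 8, 13, 4, 12]
rank  pair      lcp
   1  s[1:],s[2:]  1  'a'
   2  s[2:],s[15:]  1  'a'
   3  s[15:],s[6:]  1  'a'
   4  s[6:],s[9:]  0  ''
   5  s[9:],s[10:]  2  'bb'
   6  s[10:],s[3:]  1  'b'
   7  s[3:],s[11:]  2  'be'
   8  s[11:],s[16:]  0  ''
   9  s[16:],s[14:]  1  'c'
  10  s[14:],s[5:]  2  'ca'
  11  s[5:],s[0:]  0  ''
  12  s[0:],s[7:]  1  'd'
  13  s[7:],s[8:]  0  ''
  14  s[8:],s[13:]  1  'e'
  15  s[13:],s[4:]  3  'eca'
  16  s[4:],s[12:]  1  'e'

[0, 1, 1, 1, 0, 2, 1, 2, 0, 1, 2, 0, 1, 0, 1, 3, 1]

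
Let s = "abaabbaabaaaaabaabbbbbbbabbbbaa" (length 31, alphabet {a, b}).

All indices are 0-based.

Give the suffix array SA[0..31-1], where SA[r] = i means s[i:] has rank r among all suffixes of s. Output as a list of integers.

[30, 29, 9, 10, 11, 6, 12, 2, 15, 7, 0, 13, 3, 24, 16, 28, 8, 5, 1, 14, 23, 27, 4, 22, 26, 21, 25, 20, 19, 18, 17]

rank→(start, suffix):
  0 → (30, 'a')
  1 → (29, 'aa')
  2 → (9, 'aaaaabaabbbbbbbabbbbaa')
  3 → (10, 'aaaabaabbbbbbbabbbbaa')
  4 → (11, 'aaabaabbbbbbbabbbbaa')
  5 → (6, 'aabaaaaabaabbbbbbbabbbbaa')
  6 → (12, 'aabaabbbbbbbabbbbaa')
  7 → (2, 'aabbaabaaaaabaabbbbbbbabbbbaa')
  8 → (15, 'aabbbbbbbabbbbaa')
  9 → (7, 'abaaaaabaabbbbbbbabbbbaa')
  10 → (0, 'abaabbaabaaaaabaabbbbbbbabbbbaa')
  11 → (13, 'abaabbbbbbbabbbbaa')
  12 → (3, 'abbaabaaaaabaabbbbbbbabbbbaa')
  13 → (24, 'abbbbaa')
  14 → (16, 'abbbbbbbabbbbaa')
  15 → (28, 'baa')
  16 → (8, 'baaaaabaabbbbbbbabbbbaa')
  17 → (5, 'baabaaaaabaabbbbbbbabbbbaa')
  18 → (1, 'baabbaabaaaaabaabbbbbbbabbbbaa')
  19 → (14, 'baabbbbbbbabbbbaa')
  20 → (23, 'babbbbaa')
  21 → (27, 'bbaa')
  22 → (4, 'bbaabaaaaabaabbbbbbbabbbbaa')
  23 → (22, 'bbabbbbaa')
  24 → (26, 'bbbaa')
  25 → (21, 'bbbabbbbaa')
  26 → (25, 'bbbbaa')
  27 → (20, 'bbbbabbbbaa')
  28 → (19, 'bbbbbabbbbaa')
  29 → (18, 'bbbbbbabbbbaa')
  30 → (17, 'bbbbbbbabbbbaa')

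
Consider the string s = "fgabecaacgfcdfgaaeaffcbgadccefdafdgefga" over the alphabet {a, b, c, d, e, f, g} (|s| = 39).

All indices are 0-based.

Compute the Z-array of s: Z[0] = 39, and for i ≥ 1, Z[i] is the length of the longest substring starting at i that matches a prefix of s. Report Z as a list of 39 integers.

Z[0]=39
i=1: i≥r, start 0; Z[1]=0
i=2: i≥r, start 0; Z[2]=0
i=3: i≥r, start 0; Z[3]=0
i=4: i≥r, start 0; Z[4]=0
i=5: i≥r, start 0; Z[5]=0
i=6: i≥r, start 0; Z[6]=0
i=7: i≥r, start 0; Z[7]=0
i=8: i≥r, start 0; Z[8]=0
i=9: i≥r, start 0; Z[9]=0
i=10: i≥r, start 0; Z[10]=1 scan→box=[10,11)
i=11: i≥r, start 0; Z[11]=0
i=12: i≥r, start 0; Z[12]=0
i=13: i≥r, start 0; Z[13]=3 scan→box=[13,16)
i=14: min(r-i=2, Z[1]=0)=0; Z[14]=0
i=15: min(r-i=1, Z[2]=0)=0; Z[15]=0
i=16: i≥r, start 0; Z[16]=0
i=17: i≥r, start 0; Z[17]=0
i=18: i≥r, start 0; Z[18]=0
i=19: i≥r, start 0; Z[19]=1 scan→box=[19,20)
i=20: i≥r, start 0; Z[20]=1 scan→box=[20,21)
i=21: i≥r, start 0; Z[21]=0
i=22: i≥r, start 0; Z[22]=0
i=23: i≥r, start 0; Z[23]=0
i=24: i≥r, start 0; Z[24]=0
i=25: i≥r, start 0; Z[25]=0
i=26: i≥r, start 0; Z[26]=0
i=27: i≥r, start 0; Z[27]=0
i=28: i≥r, start 0; Z[28]=0
i=29: i≥r, start 0; Z[29]=1 scan→box=[29,30)
i=30: i≥r, start 0; Z[30]=0
i=31: i≥r, start 0; Z[31]=0
i=32: i≥r, start 0; Z[32]=1 scan→box=[32,33)
i=33: i≥r, start 0; Z[33]=0
i=34: i≥r, start 0; Z[34]=0
i=35: i≥r, start 0; Z[35]=0
i=36: i≥r, start 0; Z[36]=3 scan→box=[36,39)
i=37: min(r-i=2, Z[1]=0)=0; Z[37]=0
i=38: min(r-i=1, Z[2]=0)=0; Z[38]=0

[39, 0, 0, 0, 0, 0, 0, 0, 0, 0, 1, 0, 0, 3, 0, 0, 0, 0, 0, 1, 1, 0, 0, 0, 0, 0, 0, 0, 0, 1, 0, 0, 1, 0, 0, 0, 3, 0, 0]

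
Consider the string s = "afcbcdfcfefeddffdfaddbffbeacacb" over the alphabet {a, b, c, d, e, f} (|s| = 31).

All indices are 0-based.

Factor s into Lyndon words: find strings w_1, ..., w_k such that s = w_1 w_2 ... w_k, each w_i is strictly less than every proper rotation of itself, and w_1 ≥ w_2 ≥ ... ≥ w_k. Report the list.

["afcbcdfcfefeddffdf", "addbffbe", "acacb"]

emit factor 1: 'afcbcdfcfefeddffdf' (i=0, period=18)
emit factor 2: 'addbffbe' (i=18, period=8)
emit factor 3: 'acacb' (i=26, period=5)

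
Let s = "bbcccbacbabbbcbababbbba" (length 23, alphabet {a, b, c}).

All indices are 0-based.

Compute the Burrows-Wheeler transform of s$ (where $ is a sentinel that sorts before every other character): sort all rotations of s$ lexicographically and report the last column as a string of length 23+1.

abbbbbbcaccbbaab$bbbaccb

rank  rotation                  last
    0  $bbcccbacbabbbcbababbbba  a
    1  a$bbcccbacbabbbcbababbbb  b
    2  ababbbba$bbcccbacbabbbcb  b
    3  abbbba$bbcccbacbabbbcbab  b
    4  abbbcbababbbba$bbcccbacb  b
    5  acbabbbcbababbbba$bbcccb  b
    6  ba$bbcccbacbabbbcbababbb  b
    7  bababbbba$bbcccbacbabbbc  c
    8  babbbba$bbcccbacbabbbcba  a
    9  babbbcbababbbba$bbcccbac  c
   10  bacbabbbcbababbbba$bbccc  c
   11  bba$bbcccbacbabbbcbababb  b
   12  bbba$bbcccbacbabbbcbabab  b
   13  bbbba$bbcccbacbabbbcbaba  a
   14  bbbcbababbbba$bbcccbacba  a
   15  bbcbababbbba$bbcccbacbab  b
   16  bbcccbacbabbbcbababbbba$  $
   17  bcbababbbba$bbcccbacbabb  b
   18  bcccbacbabbbcbababbbba$b  b
   19  cbababbbba$bbcccbacbabbb  b
   20  cbabbbcbababbbba$bbcccba  a
   21  cbacbabbbcbababbbba$bbcc  c
   22  ccbacbabbbcbababbbba$bbc  c
   23  cccbacbabbbcbababbbba$bb  b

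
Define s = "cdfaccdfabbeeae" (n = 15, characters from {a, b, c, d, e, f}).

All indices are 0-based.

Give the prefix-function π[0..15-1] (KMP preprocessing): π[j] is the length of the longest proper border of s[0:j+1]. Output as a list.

π[0] = 0
j=1 s[j]='d': π[1]=0 (border '')
j=2 s[j]='f': π[2]=0 (border '')
j=3 s[j]='a': π[3]=0 (border '')
j=4 s[j]='c': π[4]=1 (border 'c')
j=5 s[j]='c': k: 1→0; π[5]=1 (border 'c')
j=6 s[j]='d': π[6]=2 (border 'cd')
j=7 s[j]='f': π[7]=3 (border 'cdf')
j=8 s[j]='a': π[8]=4 (border 'cdfa')
j=9 s[j]='b': k: 4→0; π[9]=0 (border '')
j=10 s[j]='b': π[10]=0 (border '')
j=11 s[j]='e': π[11]=0 (border '')
j=12 s[j]='e': π[12]=0 (border '')
j=13 s[j]='a': π[13]=0 (border '')
j=14 s[j]='e': π[14]=0 (border '')

[0, 0, 0, 0, 1, 1, 2, 3, 4, 0, 0, 0, 0, 0, 0]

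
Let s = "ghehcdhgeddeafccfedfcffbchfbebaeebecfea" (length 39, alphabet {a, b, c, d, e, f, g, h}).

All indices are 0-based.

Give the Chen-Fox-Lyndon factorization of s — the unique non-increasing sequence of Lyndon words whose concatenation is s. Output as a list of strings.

emit factor 1: 'gh' (i=0, period=2)
emit factor 2: 'eh' (i=2, period=2)
emit factor 3: 'cdhgedde' (i=4, period=8)
emit factor 4: 'afccfedfcffbchfbeb' (i=12, period=18)
emit factor 5: 'aeebecfe' (i=30, period=8)
emit factor 6: 'a' (i=38, period=1)

["gh", "eh", "cdhgedde", "afccfedfcffbchfbeb", "aeebecfe", "a"]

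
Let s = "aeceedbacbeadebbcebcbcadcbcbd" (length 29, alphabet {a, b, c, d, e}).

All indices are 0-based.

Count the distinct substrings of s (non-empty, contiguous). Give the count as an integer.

400

rank | idx | suffix
   0 |   7 | acbeadebbcebcbcadcbcbd
   1 |  22 | adcbcbd
   2 |  11 | adebbcebcbcadcbcbd
   3 |   0 | aeceedbacbeadebbcebcbcadcbcbd
   4 |   6 | bacbeadebbcebcbcadcbcbd
   5 |  14 | bbcebcbcadcbcbd
   6 |  20 | bcadcbcbd
   7 |  18 | bcbcadcbcbd
   8 |  25 | bcbd
   9 |  15 | bcebcbcadcbcbd
  10 |  27 | bd
  11 |   9 | beadebbcebcbcadcbcbd
  12 |  21 | cadcbcbd
  13 |  19 | cbcadcbcbd
  14 |  24 | cbcbd
  15 |  26 | cbd
  16 |   8 | cbeadebbcebcbcadcbcbd
  17 |  16 | cebcbcadcbcbd
  18 |   2 | ceedbacbeadebbcebcbcadcbcbd
  19 |  28 | d
  20 |   5 | dbacbeadebbcebcbcadcbcbd
  21 |  23 | dcbcbd
  22 |  12 | debbcebcbcadcbcbd
  23 |  10 | eadebbcebcbcadcbcbd
  24 |  13 | ebbcebcbcadcbcbd
  25 |  17 | ebcbcadcbcbd
  26 |   1 | eceedbacbeadebbcebcbcadcbcbd
  27 |   4 | edbacbeadebbcebcbcadcbcbd
  28 |   3 | eedbacbeadebbcebcbcadcbcbd

SA = [7, 22, 11, 0, 6, 14, 20, 18, 25, 15, 27, 9, 21, 19, 24, 26, 8, 16, 2, 28, 5, 23, 12, 10, 13, 17, 1, 4, 3]
i: (SA[i-1],SA[i]) lcp shared
  1: (7,22) 1 'a'
  2: (22,11) 2 'ad'
  3: (11,0) 1 'a'
  4: (0,6) 0 ''
  5: (6,14) 1 'b'
  6: (14,20) 1 'b'
  7: (20,18) 2 'bc'
  8: (18,25) 3 'bcb'
  9: (25,15) 2 'bc'
  10: (15,27) 1 'b'
  11: (27,9) 1 'b'
  12: (9,21) 0 ''
  13: (21,19) 1 'c'
  14: (19,24) 3 'cbc'
  15: (24,26) 2 'cb'
  16: (26,8) 2 'cb'
  17: (8,16) 1 'c'
  18: (16,2) 2 'ce'
  19: (2,28) 0 ''
  20: (28,5) 1 'd'
  21: (5,23) 1 'd'
  22: (23,12) 1 'd'
  23: (12,10) 0 ''
  24: (10,13) 1 'e'
  25: (13,17) 2 'eb'
  26: (17,1) 1 'e'
  27: (1,4) 1 'e'
  28: (4,3) 1 'e'

n(n+1)/2 = 29·30/2 = 435
Σ LCP = 0 + 1 + 2 + 1 + 0 + 1 + 1 + 2 + 3 + 2 + 1 + 1 + 0 + 1 + 3 + 2 + 2 + 1 + 2 + 0 + 1 + 1 + 1 + 0 + 1 + 2 + 1 + 1 + 1 = 35
distinct = 435 − 35 = 400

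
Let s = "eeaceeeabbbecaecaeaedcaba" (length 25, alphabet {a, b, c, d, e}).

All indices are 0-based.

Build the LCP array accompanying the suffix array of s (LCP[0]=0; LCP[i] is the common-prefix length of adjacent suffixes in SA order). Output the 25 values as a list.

[0, 1, 2, 1, 1, 2, 2, 0, 1, 2, 1, 0, 2, 3, 1, 0, 0, 2, 2, 1, 4, 1, 1, 3, 2]

sorted suffixes:
  #0 SA[0]=24  'a'
  #1 SA[1]=22  'aba'
  #2 SA[2]=7  'abbbecaecaeaedcaba'
  #3 SA[3]=2  'aceeeabbbecaecaeaedcaba'
  #4 SA[4]=16  'aeaedcaba'
  #5 SA[5]=13  'aecaeaedcaba'
  #6 SA[6]=18  'aedcaba'
  #7 SA[7]=23  'ba'
  #8 SA[8]=8  'bbbecaecaeaedcaba'
  #9 SA[9]=9  'bbecaecaeaedcaba'
  #10 SA[10]=10  'becaecaeaedcaba'
  #11 SA[11]=21  'caba'
  #12 SA[12]=15  'caeaedcaba'
  #13 SA[13]=12  'caecaeaedcaba'
  #14 SA[14]=3  'ceeeabbbecaecaeaedcaba'
  #15 SA[15]=20  'dcaba'
  #16 SA[16]=6  'eabbbecaecaeaedcaba'
  #17 SA[17]=1  'eaceeeabbbecaecaeaedcaba'
  #18 SA[18]=17  'eaedcaba'
  #19 SA[19]=14  'ecaeaedcaba'
  #20 SA[20]=11  'ecaecaeaedcaba'
  #21 SA[21]=19  'edcaba'
  #22 SA[22]=5  'eeabbbecaecaeaedcaba'
  #23 SA[23]=0  'eeaceeeabbbecaecaeaedcaba'
  #24 SA[24]=4  'eeeabbbecaecaeaedcaba'

SA = [24, 22, 7, 2, 16, 13, 18, 23, 8, 9, 10, 21, 15, 12, 3, 20, 6, 1, 17, 14, 11, 19, 5, 0, 4]
[i] adj suffixes → lcp
  [1] 24/22 → 1 ('a')
  [2] 22/7 → 2 ('ab')
  [3] 7/2 → 1 ('a')
  [4] 2/16 → 1 ('a')
  [5] 16/13 → 2 ('ae')
  [6] 13/18 → 2 ('ae')
  [7] 18/23 → 0 ('')
  [8] 23/8 → 1 ('b')
  [9] 8/9 → 2 ('bb')
  [10] 9/10 → 1 ('b')
  [11] 10/21 → 0 ('')
  [12] 21/15 → 2 ('ca')
  [13] 15/12 → 3 ('cae')
  [14] 12/3 → 1 ('c')
  [15] 3/20 → 0 ('')
  [16] 20/6 → 0 ('')
  [17] 6/1 → 2 ('ea')
  [18] 1/17 → 2 ('ea')
  [19] 17/14 → 1 ('e')
  [20] 14/11 → 4 ('ecae')
  [21] 11/19 → 1 ('e')
  [22] 19/5 → 1 ('e')
  [23] 5/0 → 3 ('eea')
  [24] 0/4 → 2 ('ee')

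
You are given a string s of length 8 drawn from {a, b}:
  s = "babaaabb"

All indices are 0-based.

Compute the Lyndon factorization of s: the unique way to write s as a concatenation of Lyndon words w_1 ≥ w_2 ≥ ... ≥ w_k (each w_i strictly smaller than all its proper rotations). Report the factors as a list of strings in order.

["b", "ab", "aaabb"]

emit factor 1: 'b' (i=0, period=1)
emit factor 2: 'ab' (i=1, period=2)
emit factor 3: 'aaabb' (i=3, period=5)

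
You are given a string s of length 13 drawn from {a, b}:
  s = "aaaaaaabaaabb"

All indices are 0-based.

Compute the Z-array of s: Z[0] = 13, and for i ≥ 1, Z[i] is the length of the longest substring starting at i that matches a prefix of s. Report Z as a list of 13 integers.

[13, 6, 5, 4, 3, 2, 1, 0, 3, 2, 1, 0, 0]

Z[0]=13
i=1: i≥r, start 0; Z[1]=6 extend→box=[1,7)
i=2: min(r-i=5, Z[1]=6)=5; Z[2]=5
i=3: min(r-i=4, Z[2]=5)=4; Z[3]=4
i=4: min(r-i=3, Z[3]=4)=3; Z[4]=3
i=5: min(r-i=2, Z[4]=3)=2; Z[5]=2
i=6: min(r-i=1, Z[5]=2)=1; Z[6]=1
i=7: i≥r, start 0; Z[7]=0
i=8: i≥r, start 0; Z[8]=3 extend→box=[8,11)
i=9: min(r-i=2, Z[1]=6)=2; Z[9]=2
i=10: min(r-i=1, Z[2]=5)=1; Z[10]=1
i=11: i≥r, start 0; Z[11]=0
i=12: i≥r, start 0; Z[12]=0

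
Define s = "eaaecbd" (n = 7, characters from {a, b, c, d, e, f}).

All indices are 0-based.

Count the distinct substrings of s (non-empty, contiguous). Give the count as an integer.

rank | idx | suffix
   0 |   1 | aaecbd
   1 |   2 | aecbd
   2 |   5 | bd
   3 |   4 | cbd
   4 |   6 | d
   5 |   0 | eaaecbd
   6 |   3 | ecbd

SA = [1, 2, 5, 4, 6, 0, 3]
i: (SA[i-1],SA[i]) lcp shared
  1: (1,2) 1 'a'
  2: (2,5) 0 ''
  3: (5,4) 0 ''
  4: (4,6) 0 ''
  5: (6,0) 0 ''
  6: (0,3) 1 'e'

n(n+1)/2 = 7·8/2 = 28
Σ LCP = 0 + 1 + 0 + 0 + 0 + 0 + 1 = 2
distinct = 28 − 2 = 26

26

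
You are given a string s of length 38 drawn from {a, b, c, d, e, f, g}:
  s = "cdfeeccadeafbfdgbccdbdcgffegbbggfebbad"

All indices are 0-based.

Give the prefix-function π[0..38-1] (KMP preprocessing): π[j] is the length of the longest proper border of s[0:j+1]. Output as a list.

π[0] = 0
j=1 s[j]='d': π[1]=0 (border '')
j=2 s[j]='f': π[2]=0 (border '')
j=3 s[j]='e': π[3]=0 (border '')
j=4 s[j]='e': π[4]=0 (border '')
j=5 s[j]='c': π[5]=1 (border 'c')
j=6 s[j]='c': k: 1→0; π[6]=1 (border 'c')
j=7 s[j]='a': k: 1→0; π[7]=0 (border '')
j=8 s[j]='d': π[8]=0 (border '')
j=9 s[j]='e': π[9]=0 (border '')
j=10 s[j]='a': π[10]=0 (border '')
j=11 s[j]='f': π[11]=0 (border '')
j=12 s[j]='b': π[12]=0 (border '')
j=13 s[j]='f': π[13]=0 (border '')
j=14 s[j]='d': π[14]=0 (border '')
j=15 s[j]='g': π[15]=0 (border '')
j=16 s[j]='b': π[16]=0 (border '')
j=17 s[j]='c': π[17]=1 (border 'c')
j=18 s[j]='c': k: 1→0; π[18]=1 (border 'c')
j=19 s[j]='d': π[19]=2 (border 'cd')
j=20 s[j]='b': k: 2→0; π[20]=0 (border '')
j=21 s[j]='d': π[21]=0 (border '')
j=22 s[j]='c': π[22]=1 (border 'c')
j=23 s[j]='g': k: 1→0; π[23]=0 (border '')
j=24 s[j]='f': π[24]=0 (border '')
j=25 s[j]='f': π[25]=0 (border '')
j=26 s[j]='e': π[26]=0 (border '')
j=27 s[j]='g': π[27]=0 (border '')
j=28 s[j]='b': π[28]=0 (border '')
j=29 s[j]='b': π[29]=0 (border '')
j=30 s[j]='g': π[30]=0 (border '')
j=31 s[j]='g': π[31]=0 (border '')
j=32 s[j]='f': π[32]=0 (border '')
j=33 s[j]='e': π[33]=0 (border '')
j=34 s[j]='b': π[34]=0 (border '')
j=35 s[j]='b': π[35]=0 (border '')
j=36 s[j]='a': π[36]=0 (border '')
j=37 s[j]='d': π[37]=0 (border '')

[0, 0, 0, 0, 0, 1, 1, 0, 0, 0, 0, 0, 0, 0, 0, 0, 0, 1, 1, 2, 0, 0, 1, 0, 0, 0, 0, 0, 0, 0, 0, 0, 0, 0, 0, 0, 0, 0]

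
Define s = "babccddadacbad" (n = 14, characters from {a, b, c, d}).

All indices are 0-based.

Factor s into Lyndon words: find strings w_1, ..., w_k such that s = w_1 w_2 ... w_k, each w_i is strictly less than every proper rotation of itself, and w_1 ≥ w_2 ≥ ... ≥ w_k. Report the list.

["b", "abccddadacbad"]

emit factor 1: 'b' (i=0, period=1)
emit factor 2: 'abccddadacbad' (i=1, period=13)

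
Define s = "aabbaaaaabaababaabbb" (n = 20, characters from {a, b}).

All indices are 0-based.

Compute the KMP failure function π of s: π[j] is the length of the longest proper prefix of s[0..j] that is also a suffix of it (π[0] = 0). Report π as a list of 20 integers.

π[0] = 0
j=1 s[j]='a': π[1]=1 (border 'a')
j=2 s[j]='b': k: 1→0; π[2]=0 (border '')
j=3 s[j]='b': π[3]=0 (border '')
j=4 s[j]='a': π[4]=1 (border 'a')
j=5 s[j]='a': π[5]=2 (border 'aa')
j=6 s[j]='a': k: 2→1; π[6]=2 (border 'aa')
j=7 s[j]='a': k: 2→1; π[7]=2 (border 'aa')
j=8 s[j]='a': k: 2→1; π[8]=2 (border 'aa')
j=9 s[j]='b': π[9]=3 (border 'aab')
j=10 s[j]='a': k: 3→0; π[10]=1 (border 'a')
j=11 s[j]='a': π[11]=2 (border 'aa')
j=12 s[j]='b': π[12]=3 (border 'aab')
j=13 s[j]='a': k: 3→0; π[13]=1 (border 'a')
j=14 s[j]='b': k: 1→0; π[14]=0 (border '')
j=15 s[j]='a': π[15]=1 (border 'a')
j=16 s[j]='a': π[16]=2 (border 'aa')
j=17 s[j]='b': π[17]=3 (border 'aab')
j=18 s[j]='b': π[18]=4 (border 'aabb')
j=19 s[j]='b': k: 4→0; π[19]=0 (border '')

[0, 1, 0, 0, 1, 2, 2, 2, 2, 3, 1, 2, 3, 1, 0, 1, 2, 3, 4, 0]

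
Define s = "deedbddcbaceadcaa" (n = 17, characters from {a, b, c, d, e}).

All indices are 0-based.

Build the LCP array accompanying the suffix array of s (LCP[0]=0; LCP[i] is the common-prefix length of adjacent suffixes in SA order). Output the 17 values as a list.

rank | idx | suffix
   0 |  16 | a
   1 |  15 | aa
   2 |   9 | aceadcaa
   3 |  12 | adcaa
   4 |   8 | baceadcaa
   5 |   4 | bddcbaceadcaa
   6 |  14 | caa
   7 |   7 | cbaceadcaa
   8 |  10 | ceadcaa
   9 |   3 | dbddcbaceadcaa
  10 |  13 | dcaa
  11 |   6 | dcbaceadcaa
  12 |   5 | ddcbaceadcaa
  13 |   0 | deedbddcbaceadcaa
  14 |  11 | eadcaa
  15 |   2 | edbddcbaceadcaa
  16 |   1 | eedbddcbaceadcaa

SA = [16, 15, 9, 12, 8, 4, 14, 7, 10, 3, 13, 6, 5, 0, 11, 2, 1]
[i] adj suffixes → lcp
  [1] 16/15 → 1 ('a')
  [2] 15/9 → 1 ('a')
  [3] 9/12 → 1 ('a')
  [4] 12/8 → 0 ('')
  [5] 8/4 → 1 ('b')
  [6] 4/14 → 0 ('')
  [7] 14/7 → 1 ('c')
  [8] 7/10 → 1 ('c')
  [9] 10/3 → 0 ('')
  [10] 3/13 → 1 ('d')
  [11] 13/6 → 2 ('dc')
  [12] 6/5 → 1 ('d')
  [13] 5/0 → 1 ('d')
  [14] 0/11 → 0 ('')
  [15] 11/2 → 1 ('e')
  [16] 2/1 → 1 ('e')

[0, 1, 1, 1, 0, 1, 0, 1, 1, 0, 1, 2, 1, 1, 0, 1, 1]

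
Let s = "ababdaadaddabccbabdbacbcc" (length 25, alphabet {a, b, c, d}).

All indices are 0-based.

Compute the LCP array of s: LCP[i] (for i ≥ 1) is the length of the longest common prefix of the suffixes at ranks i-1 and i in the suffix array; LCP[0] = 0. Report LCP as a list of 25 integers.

[0, 1, 2, 2, 3, 1, 1, 2, 0, 4, 2, 1, 3, 1, 2, 0, 1, 2, 1, 2, 0, 2, 2, 1, 1]

rank | idx | suffix
   0 |   5 | aadaddabccbabdbacbcc
   1 |   0 | ababdaadaddabccbabdbacbcc
   2 |  11 | abccbabdbacbcc
   3 |   2 | abdaadaddabccbabdbacbcc
   4 |  16 | abdbacbcc
   5 |  20 | acbcc
   6 |   6 | adaddabccbabdbacbcc
   7 |   8 | addabccbabdbacbcc
   8 |   1 | babdaadaddabccbabdbacbcc
   9 |  15 | babdbacbcc
  10 |  19 | bacbcc
  11 |  22 | bcc
  12 |  12 | bccbabdbacbcc
  13 |   3 | bdaadaddabccbabdbacbcc
  14 |  17 | bdbacbcc
  15 |  24 | c
  16 |  14 | cbabdbacbcc
  17 |  21 | cbcc
  18 |  23 | cc
  19 |  13 | ccbabdbacbcc
  20 |   4 | daadaddabccbabdbacbcc
  21 |  10 | dabccbabdbacbcc
  22 |   7 | daddabccbabdbacbcc
  23 |  18 | dbacbcc
  24 |   9 | ddabccbabdbacbcc

SA = [5, 0, 11, 2, 16, 20, 6, 8, 1, 15, 19, 22, 12, 3, 17, 24, 14, 21, 23, 13, 4, 10, 7, 18, 9]
rank  pair      lcp
   1  s[5:],s[0:]  1  'a'
   2  s[0:],s[11:]  2  'ab'
   3  s[11:],s[2:]  2  'ab'
   4  s[2:],s[16:]  3  'abd'
   5  s[16:],s[20:]  1  'a'
   6  s[20:],s[6:]  1  'a'
   7  s[6:],s[8:]  2  'ad'
   8  s[8:],s[1:]  0  ''
   9  s[1:],s[15:]  4  'babd'
  10  s[15:],s[19:]  2  'ba'
  11  s[19:],s[22:]  1  'b'
  12  s[22:],s[12:]  3  'bcc'
  13  s[12:],s[3:]  1  'b'
  14  s[3:],s[17:]  2  'bd'
  15  s[17:],s[24:]  0  ''
  16  s[24:],s[14:]  1  'c'
  17  s[14:],s[21:]  2  'cb'
  18  s[21:],s[23:]  1  'c'
  19  s[23:],s[13:]  2  'cc'
  20  s[13:],s[4:]  0  ''
  21  s[4:],s[10:]  2  'da'
  22  s[10:],s[7:]  2  'da'
  23  s[7:],s[18:]  1  'd'
  24  s[18:],s[9:]  1  'd'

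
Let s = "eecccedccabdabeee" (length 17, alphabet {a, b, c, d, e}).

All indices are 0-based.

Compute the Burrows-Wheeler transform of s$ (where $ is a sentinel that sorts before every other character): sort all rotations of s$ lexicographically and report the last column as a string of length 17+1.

rank  rotation            last
    0  $eecccedccabdabeee  e
    1  abdabeee$eecccedcc  c
    2  abeee$eecccedccabd  d
    3  bdabeee$eecccedcca  a
    4  beee$eecccedccabda  a
    5  cabdabeee$eecccedc  c
    6  ccabdabeee$eeccced  d
    7  cccedccabdabeee$ee  e
    8  ccedccabdabeee$eec  c
    9  cedccabdabeee$eecc  c
   10  dabeee$eecccedccab  b
   11  dccabdabeee$eeccce  e
   12  e$eecccedccabdabee  e
   13  ecccedccabdabeee$e  e
   14  edccabdabeee$eeccc  c
   15  ee$eecccedccabdabe  e
   16  eecccedccabdabeee$  $
   17  eee$eecccedccabdab  b

ecdaacdeccbeeece$b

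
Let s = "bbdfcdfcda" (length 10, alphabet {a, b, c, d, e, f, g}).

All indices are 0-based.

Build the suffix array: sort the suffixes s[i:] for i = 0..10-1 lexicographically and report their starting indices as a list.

[9, 0, 1, 7, 4, 8, 5, 2, 6, 3]

rank | idx | suffix
   0 |   9 | a
   1 |   0 | bbdfcdfcda
   2 |   1 | bdfcdfcda
   3 |   7 | cda
   4 |   4 | cdfcda
   5 |   8 | da
   6 |   5 | dfcda
   7 |   2 | dfcdfcda
   8 |   6 | fcda
   9 |   3 | fcdfcda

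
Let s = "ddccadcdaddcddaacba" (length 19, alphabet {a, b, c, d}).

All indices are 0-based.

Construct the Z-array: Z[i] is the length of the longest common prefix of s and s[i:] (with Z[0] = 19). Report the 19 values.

Z[0]=19
i=1: fresh scan; Z[1]=1 extend→box=[1,2)
i=2: fresh scan; Z[2]=0
i=3: fresh scan; Z[3]=0
i=4: fresh scan; Z[4]=0
i=5: fresh scan; Z[5]=1 extend→box=[5,6)
i=6: fresh scan; Z[6]=0
i=7: fresh scan; Z[7]=1 extend→box=[7,8)
i=8: fresh scan; Z[8]=0
i=9: fresh scan; Z[9]=3 extend→box=[9,12)
i=10: min(r-i=2, Z[1]=1)=1; Z[10]=1
i=11: min(r-i=1, Z[2]=0)=0; Z[11]=0
i=12: fresh scan; Z[12]=2 extend→box=[12,14)
i=13: min(r-i=1, Z[1]=1)=1; Z[13]=1
i=14: fresh scan; Z[14]=0
i=15: fresh scan; Z[15]=0
i=16: fresh scan; Z[16]=0
i=17: fresh scan; Z[17]=0
i=18: fresh scan; Z[18]=0

[19, 1, 0, 0, 0, 1, 0, 1, 0, 3, 1, 0, 2, 1, 0, 0, 0, 0, 0]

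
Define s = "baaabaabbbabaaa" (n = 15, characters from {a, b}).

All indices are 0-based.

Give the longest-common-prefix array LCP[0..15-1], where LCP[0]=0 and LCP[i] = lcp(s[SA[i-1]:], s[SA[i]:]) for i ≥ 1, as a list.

[0, 1, 2, 3, 2, 3, 1, 4, 2, 0, 4, 3, 2, 1, 2]

sorted suffixes:
  #0 SA[0]=14  'a'
  #1 SA[1]=13  'aa'
  #2 SA[2]=12  'aaa'
  #3 SA[3]=1  'aaabaabbbabaaa'
  #4 SA[4]=2  'aabaabbbabaaa'
  #5 SA[5]=5  'aabbbabaaa'
  #6 SA[6]=10  'abaaa'
  #7 SA[7]=3  'abaabbbabaaa'
  #8 SA[8]=6  'abbbabaaa'
  #9 SA[9]=11  'baaa'
  #10 SA[10]=0  'baaabaabbbabaaa'
  #11 SA[11]=4  'baabbbabaaa'
  #12 SA[12]=9  'babaaa'
  #13 SA[13]=8  'bbabaaa'
  #14 SA[14]=7  'bbbabaaa'

SA = [14, 13, 12, 1, 2, 5, 10, 3, 6, 11, 0, 4, 9, 8, 7]
rank  pair      lcp
   1  s[14:],s[13:]  1  'a'
   2  s[13:],s[12:]  2  'aa'
   3  s[12:],s[1:]  3  'aaa'
   4  s[1:],s[2:]  2  'aa'
   5  s[2:],s[5:]  3  'aab'
   6  s[5:],s[10:]  1  'a'
   7  s[10:],s[3:]  4  'abaa'
   8  s[3:],s[6:]  2  'ab'
   9  s[6:],s[11:]  0  ''
  10  s[11:],s[0:]  4  'baaa'
  11  s[0:],s[4:]  3  'baa'
  12  s[4:],s[9:]  2  'ba'
  13  s[9:],s[8:]  1  'b'
  14  s[8:],s[7:]  2  'bb'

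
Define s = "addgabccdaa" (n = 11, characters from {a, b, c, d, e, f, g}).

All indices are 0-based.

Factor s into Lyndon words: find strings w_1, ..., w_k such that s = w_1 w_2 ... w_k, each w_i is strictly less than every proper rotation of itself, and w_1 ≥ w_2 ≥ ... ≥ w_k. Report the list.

emit factor 1: 'addg' (i=0, period=4)
emit factor 2: 'abccd' (i=4, period=5)
emit factor 3: 'a' (i=9, period=1)
emit factor 4: 'a' (i=10, period=1)

["addg", "abccd", "a", "a"]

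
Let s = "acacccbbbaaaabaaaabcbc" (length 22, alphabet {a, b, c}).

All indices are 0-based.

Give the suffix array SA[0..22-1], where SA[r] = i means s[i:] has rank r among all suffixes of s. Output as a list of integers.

sorted suffixes:
  #0 SA[0]=9  'aaaabaaaabcbc'
  #1 SA[1]=14  'aaaabcbc'
  #2 SA[2]=10  'aaabaaaabcbc'
  #3 SA[3]=15  'aaabcbc'
  #4 SA[4]=11  'aabaaaabcbc'
  #5 SA[5]=16  'aabcbc'
  #6 SA[6]=12  'abaaaabcbc'
  #7 SA[7]=17  'abcbc'
  #8 SA[8]=0  'acacccbbbaaaabaaaabcbc'
  #9 SA[9]=2  'acccbbbaaaabaaaabcbc'
  #10 SA[10]=8  'baaaabaaaabcbc'
  #11 SA[11]=13  'baaaabcbc'
  #12 SA[12]=7  'bbaaaabaaaabcbc'
  #13 SA[13]=6  'bbbaaaabaaaabcbc'
  #14 SA[14]=20  'bc'
  #15 SA[15]=18  'bcbc'
  #16 SA[16]=21  'c'
  #17 SA[17]=1  'cacccbbbaaaabaaaabcbc'
  #18 SA[18]=5  'cbbbaaaabaaaabcbc'
  #19 SA[19]=19  'cbc'
  #20 SA[20]=4  'ccbbbaaaabaaaabcbc'
  #21 SA[21]=3  'cccbbbaaaabaaaabcbc'

[9, 14, 10, 15, 11, 16, 12, 17, 0, 2, 8, 13, 7, 6, 20, 18, 21, 1, 5, 19, 4, 3]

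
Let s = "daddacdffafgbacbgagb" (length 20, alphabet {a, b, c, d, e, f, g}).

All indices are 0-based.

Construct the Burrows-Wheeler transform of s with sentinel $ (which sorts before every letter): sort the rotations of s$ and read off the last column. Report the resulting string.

bbddfgggcaad$acfdabaf

rank  rotation               last
    0  $daddacdffafgbacbgagb  b
    1  acbgagb$daddacdffafgb  b
    2  acdffafgbacbgagb$dadd  d
    3  addacdffafgbacbgagb$d  d
    4  afgbacbgagb$daddacdff  f
    5  agb$daddacdffafgbacbg  g
    6  b$daddacdffafgbacbgag  g
    7  bacbgagb$daddacdffafg  g
    8  bgagb$daddacdffafgbac  c
    9  cbgagb$daddacdffafgba  a
   10  cdffafgbacbgagb$dadda  a
   11  dacdffafgbacbgagb$dad  d
   12  daddacdffafgbacbgagb$  $
   13  ddacdffafgbacbgagb$da  a
   14  dffafgbacbgagb$daddac  c
   15  fafgbacbgagb$daddacdf  f
   16  ffafgbacbgagb$daddacd  d
   17  fgbacbgagb$daddacdffa  a
   18  gagb$daddacdffafgbacb  b
   19  gb$daddacdffafgbacbga  a
   20  gbacbgagb$daddacdffaf  f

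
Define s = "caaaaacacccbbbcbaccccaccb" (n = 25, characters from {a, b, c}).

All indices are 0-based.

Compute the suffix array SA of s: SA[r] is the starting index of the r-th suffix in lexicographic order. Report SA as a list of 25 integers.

sorted suffixes:
  #0 SA[0]=1  'aaaaacacccbbbcbaccccaccb'
  #1 SA[1]=2  'aaaacacccbbbcbaccccaccb'
  #2 SA[2]=3  'aaacacccbbbcbaccccaccb'
  #3 SA[3]=4  'aacacccbbbcbaccccaccb'
  #4 SA[4]=5  'acacccbbbcbaccccaccb'
  #5 SA[5]=21  'accb'
  #6 SA[6]=7  'acccbbbcbaccccaccb'
  #7 SA[7]=16  'accccaccb'
  #8 SA[8]=24  'b'
  #9 SA[9]=15  'baccccaccb'
  #10 SA[10]=11  'bbbcbaccccaccb'
  #11 SA[11]=12  'bbcbaccccaccb'
  #12 SA[12]=13  'bcbaccccaccb'
  #13 SA[13]=0  'caaaaacacccbbbcbaccccaccb'
  #14 SA[14]=20  'caccb'
  #15 SA[15]=6  'cacccbbbcbaccccaccb'
  #16 SA[16]=23  'cb'
  #17 SA[17]=14  'cbaccccaccb'
  #18 SA[18]=10  'cbbbcbaccccaccb'
  #19 SA[19]=19  'ccaccb'
  #20 SA[20]=22  'ccb'
  #21 SA[21]=9  'ccbbbcbaccccaccb'
  #22 SA[22]=18  'cccaccb'
  #23 SA[23]=8  'cccbbbcbaccccaccb'
  #24 SA[24]=17  'ccccaccb'

[1, 2, 3, 4, 5, 21, 7, 16, 24, 15, 11, 12, 13, 0, 20, 6, 23, 14, 10, 19, 22, 9, 18, 8, 17]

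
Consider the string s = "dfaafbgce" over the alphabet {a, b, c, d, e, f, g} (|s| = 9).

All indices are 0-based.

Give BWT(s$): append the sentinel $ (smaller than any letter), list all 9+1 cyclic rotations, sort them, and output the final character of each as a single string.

efafg$cdab

rank  rotation    last
    0  $dfaafbgce  e
    1  aafbgce$df  f
    2  afbgce$dfa  a
    3  bgce$dfaaf  f
    4  ce$dfaafbg  g
    5  dfaafbgce$  $
    6  e$dfaafbgc  c
    7  faafbgce$d  d
    8  fbgce$dfaa  a
    9  gce$dfaafb  b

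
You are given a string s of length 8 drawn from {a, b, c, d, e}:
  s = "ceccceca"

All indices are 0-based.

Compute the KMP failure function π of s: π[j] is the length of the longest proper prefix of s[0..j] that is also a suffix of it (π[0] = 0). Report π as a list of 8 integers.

π[0] = 0
j=1 s[j]='e': π[1]=0 (border '')
j=2 s[j]='c': π[2]=1 (border 'c')
j=3 s[j]='c': k: 1→0; π[3]=1 (border 'c')
j=4 s[j]='c': k: 1→0; π[4]=1 (border 'c')
j=5 s[j]='e': π[5]=2 (border 'ce')
j=6 s[j]='c': π[6]=3 (border 'cec')
j=7 s[j]='a': k: 3→1→0; π[7]=0 (border '')

[0, 0, 1, 1, 1, 2, 3, 0]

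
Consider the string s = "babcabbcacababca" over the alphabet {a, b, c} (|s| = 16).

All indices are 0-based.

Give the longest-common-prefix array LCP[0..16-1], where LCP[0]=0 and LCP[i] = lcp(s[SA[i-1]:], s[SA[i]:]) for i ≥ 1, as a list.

[0, 1, 2, 2, 4, 1, 0, 5, 1, 1, 3, 3, 0, 2, 3, 2]

rank | idx | suffix
   0 |  15 | a
   1 |  10 | ababca
   2 |   4 | abbcacababca
   3 |  12 | abca
   4 |   1 | abcabbcacababca
   5 |   8 | acababca
   6 |  11 | babca
   7 |   0 | babcabbcacababca
   8 |   5 | bbcacababca
   9 |  13 | bca
  10 |   2 | bcabbcacababca
  11 |   6 | bcacababca
  12 |  14 | ca
  13 |   9 | cababca
  14 |   3 | cabbcacababca
  15 |   7 | cacababca

SA = [15, 10, 4, 12, 1, 8, 11, 0, 5, 13, 2, 6, 14, 9, 3, 7]
[i] adj suffixes → lcp
  [1] 15/10 → 1 ('a')
  [2] 10/4 → 2 ('ab')
  [3] 4/12 → 2 ('ab')
  [4] 12/1 → 4 ('abca')
  [5] 1/8 → 1 ('a')
  [6] 8/11 → 0 ('')
  [7] 11/0 → 5 ('babca')
  [8] 0/5 → 1 ('b')
  [9] 5/13 → 1 ('b')
  [10] 13/2 → 3 ('bca')
  [11] 2/6 → 3 ('bca')
  [12] 6/14 → 0 ('')
  [13] 14/9 → 2 ('ca')
  [14] 9/3 → 3 ('cab')
  [15] 3/7 → 2 ('ca')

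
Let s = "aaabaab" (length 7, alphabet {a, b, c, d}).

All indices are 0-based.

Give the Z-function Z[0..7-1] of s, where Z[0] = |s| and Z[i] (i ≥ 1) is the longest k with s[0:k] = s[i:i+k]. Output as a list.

[7, 2, 1, 0, 2, 1, 0]

Z[0]=7
i=1: i≥r, start 0; Z[1]=2 extend→box=[1,3)
i=2: min(r-i=1, Z[1]=2)=1; Z[2]=1
i=3: i≥r, start 0; Z[3]=0
i=4: i≥r, start 0; Z[4]=2 extend→box=[4,6)
i=5: min(r-i=1, Z[1]=2)=1; Z[5]=1
i=6: i≥r, start 0; Z[6]=0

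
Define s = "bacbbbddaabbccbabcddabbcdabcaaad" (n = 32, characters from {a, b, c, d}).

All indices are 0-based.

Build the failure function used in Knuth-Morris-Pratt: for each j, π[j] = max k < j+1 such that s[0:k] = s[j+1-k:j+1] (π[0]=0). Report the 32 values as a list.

[0, 0, 0, 1, 1, 1, 0, 0, 0, 0, 1, 1, 0, 0, 1, 2, 1, 0, 0, 0, 0, 1, 1, 0, 0, 0, 1, 0, 0, 0, 0, 0]

π[0] = 0
j=1 s[j]='a': π[1]=0 (border '')
j=2 s[j]='c': π[2]=0 (border '')
j=3 s[j]='b': π[3]=1 (border 'b')
j=4 s[j]='b': k: 1→0; π[4]=1 (border 'b')
j=5 s[j]='b': k: 1→0; π[5]=1 (border 'b')
j=6 s[j]='d': k: 1→0; π[6]=0 (border '')
j=7 s[j]='d': π[7]=0 (border '')
j=8 s[j]='a': π[8]=0 (border '')
j=9 s[j]='a': π[9]=0 (border '')
j=10 s[j]='b': π[10]=1 (border 'b')
j=11 s[j]='b': k: 1→0; π[11]=1 (border 'b')
j=12 s[j]='c': k: 1→0; π[12]=0 (border '')
j=13 s[j]='c': π[13]=0 (border '')
j=14 s[j]='b': π[14]=1 (border 'b')
j=15 s[j]='a': π[15]=2 (border 'ba')
j=16 s[j]='b': k: 2→0; π[16]=1 (border 'b')
j=17 s[j]='c': k: 1→0; π[17]=0 (border '')
j=18 s[j]='d': π[18]=0 (border '')
j=19 s[j]='d': π[19]=0 (border '')
j=20 s[j]='a': π[20]=0 (border '')
j=21 s[j]='b': π[21]=1 (border 'b')
j=22 s[j]='b': k: 1→0; π[22]=1 (border 'b')
j=23 s[j]='c': k: 1→0; π[23]=0 (border '')
j=24 s[j]='d': π[24]=0 (border '')
j=25 s[j]='a': π[25]=0 (border '')
j=26 s[j]='b': π[26]=1 (border 'b')
j=27 s[j]='c': k: 1→0; π[27]=0 (border '')
j=28 s[j]='a': π[28]=0 (border '')
j=29 s[j]='a': π[29]=0 (border '')
j=30 s[j]='a': π[30]=0 (border '')
j=31 s[j]='d': π[31]=0 (border '')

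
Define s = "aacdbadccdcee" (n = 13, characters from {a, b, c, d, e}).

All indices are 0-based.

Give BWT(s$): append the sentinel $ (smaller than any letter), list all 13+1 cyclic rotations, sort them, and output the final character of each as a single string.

rank  rotation        last
    0  $aacdbadccdcee  e
    1  aacdbadccdcee$  $
    2  acdbadccdcee$a  a
    3  adccdcee$aacdb  b
    4  badccdcee$aacd  d
    5  ccdcee$aacdbad  d
    6  cdbadccdcee$aa  a
    7  cdcee$aacdbadc  c
    8  cee$aacdbadccd  d
    9  dbadccdcee$aac  c
   10  dccdcee$aacdba  a
   11  dcee$aacdbadcc  c
   12  e$aacdbadccdce  e
   13  ee$aacdbadccdc  c

e$abddacdcacec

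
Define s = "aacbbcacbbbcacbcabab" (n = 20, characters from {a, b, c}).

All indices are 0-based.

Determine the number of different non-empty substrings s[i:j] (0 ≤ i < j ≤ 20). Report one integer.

sorted suffixes:
  #0 SA[0]=0  'aacbbcacbbbcacbcabab'
  #1 SA[1]=18  'ab'
  #2 SA[2]=16  'abab'
  #3 SA[3]=6  'acbbbcacbcabab'
  #4 SA[4]=1  'acbbcacbbbcacbcabab'
  #5 SA[5]=12  'acbcabab'
  #6 SA[6]=19  'b'
  #7 SA[7]=17  'bab'
  #8 SA[8]=8  'bbbcacbcabab'
  #9 SA[9]=3  'bbcacbbbcacbcabab'
  #10 SA[10]=9  'bbcacbcabab'
  #11 SA[11]=14  'bcabab'
  #12 SA[12]=4  'bcacbbbcacbcabab'
  #13 SA[13]=10  'bcacbcabab'
  #14 SA[14]=15  'cabab'
  #15 SA[15]=5  'cacbbbcacbcabab'
  #16 SA[16]=11  'cacbcabab'
  #17 SA[17]=7  'cbbbcacbcabab'
  #18 SA[18]=2  'cbbcacbbbcacbcabab'
  #19 SA[19]=13  'cbcabab'

SA = [0, 18, 16, 6, 1, 12, 19, 17, 8, 3, 9, 14, 4, 10, 15, 5, 11, 7, 2, 13]
rank  pair      lcp
   1  s[0:],s[18:]  1  'a'
   2  s[18:],s[16:]  2  'ab'
   3  s[16:],s[6:]  1  'a'
   4  s[6:],s[1:]  4  'acbb'
   5  s[1:],s[12:]  3  'acb'
   6  s[12:],s[19:]  0  ''
   7  s[19:],s[17:]  1  'b'
   8  s[17:],s[8:]  1  'b'
   9  s[8:],s[3:]  2  'bb'
  10  s[3:],s[9:]  6  'bbcacb'
  11  s[9:],s[14:]  1  'b'
  12  s[14:],s[4:]  3  'bca'
  13  s[4:],s[10:]  5  'bcacb'
  14  s[10:],s[15:]  0  ''
  15  s[15:],s[5:]  2  'ca'
  16  s[5:],s[11:]  4  'cacb'
  17  s[11:],s[7:]  1  'c'
  18  s[7:],s[2:]  3  'cbb'
  19  s[2:],s[13:]  2  'cb'

n(n+1)/2 = 20·21/2 = 210
Σ LCP = 0 + 1 + 2 + 1 + 4 + 3 + 0 + 1 + 1 + 2 + 6 + 1 + 3 + 5 + 0 + 2 + 4 + 1 + 3 + 2 = 42
distinct = 210 − 42 = 168

168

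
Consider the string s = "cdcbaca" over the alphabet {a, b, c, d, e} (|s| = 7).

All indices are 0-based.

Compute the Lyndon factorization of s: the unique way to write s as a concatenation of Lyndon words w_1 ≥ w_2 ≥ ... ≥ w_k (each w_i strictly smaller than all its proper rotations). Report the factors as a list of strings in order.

emit factor 1: 'cd' (i=0, period=2)
emit factor 2: 'c' (i=2, period=1)
emit factor 3: 'b' (i=3, period=1)
emit factor 4: 'ac' (i=4, period=2)
emit factor 5: 'a' (i=6, period=1)

["cd", "c", "b", "ac", "a"]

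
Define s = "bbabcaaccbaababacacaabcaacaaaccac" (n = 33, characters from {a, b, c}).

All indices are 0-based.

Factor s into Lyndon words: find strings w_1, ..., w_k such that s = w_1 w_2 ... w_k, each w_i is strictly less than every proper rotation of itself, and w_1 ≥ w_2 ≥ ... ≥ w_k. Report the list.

["b", "b", "abc", "aaccb", "aababacacaabcaac", "aaaccac"]

emit factor 1: 'b' (i=0, period=1)
emit factor 2: 'b' (i=1, period=1)
emit factor 3: 'abc' (i=2, period=3)
emit factor 4: 'aaccb' (i=5, period=5)
emit factor 5: 'aababacacaabcaac' (i=10, period=16)
emit factor 6: 'aaaccac' (i=26, period=7)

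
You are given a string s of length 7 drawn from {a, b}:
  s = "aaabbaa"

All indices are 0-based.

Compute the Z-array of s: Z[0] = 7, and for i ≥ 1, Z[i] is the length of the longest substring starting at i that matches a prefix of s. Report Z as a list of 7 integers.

[7, 2, 1, 0, 0, 2, 1]

Z[0]=7
i=1: i≥r, start 0; Z[1]=2 grow→box=[1,3)
i=2: min(r-i=1, Z[1]=2)=1; Z[2]=1
i=3: i≥r, start 0; Z[3]=0
i=4: i≥r, start 0; Z[4]=0
i=5: i≥r, start 0; Z[5]=2 grow→box=[5,7)
i=6: min(r-i=1, Z[1]=2)=1; Z[6]=1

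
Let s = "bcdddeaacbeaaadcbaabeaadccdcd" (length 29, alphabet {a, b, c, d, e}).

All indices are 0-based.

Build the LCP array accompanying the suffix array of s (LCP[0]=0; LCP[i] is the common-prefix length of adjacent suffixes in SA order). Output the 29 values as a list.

[0, 2, 2, 2, 4, 1, 1, 1, 3, 0, 1, 1, 4, 0, 2, 1, 1, 2, 2, 0, 1, 2, 2, 1, 2, 1, 0, 3, 3]

sorted suffixes:
  #0 SA[0]=11  'aaadcbaabeaadccdcd'
  #1 SA[1]=17  'aabeaadccdcd'
  #2 SA[2]=6  'aacbeaaadcbaabeaadccdcd'
  #3 SA[3]=12  'aadcbaabeaadccdcd'
  #4 SA[4]=21  'aadccdcd'
  #5 SA[5]=18  'abeaadccdcd'
  #6 SA[6]=7  'acbeaaadcbaabeaadccdcd'
  #7 SA[7]=13  'adcbaabeaadccdcd'
  #8 SA[8]=22  'adccdcd'
  #9 SA[9]=16  'baabeaadccdcd'
  #10 SA[10]=0  'bcdddeaacbeaaadcbaabeaadccdcd'
  #11 SA[11]=9  'beaaadcbaabeaadccdcd'
  #12 SA[12]=19  'beaadccdcd'
  #13 SA[13]=15  'cbaabeaadccdcd'
  #14 SA[14]=8  'cbeaaadcbaabeaadccdcd'
  #15 SA[15]=24  'ccdcd'
  #16 SA[16]=27  'cd'
  #17 SA[17]=25  'cdcd'
  #18 SA[18]=1  'cdddeaacbeaaadcbaabeaadccdcd'
  #19 SA[19]=28  'd'
  #20 SA[20]=14  'dcbaabeaadccdcd'
  #21 SA[21]=23  'dccdcd'
  #22 SA[22]=26  'dcd'
  #23 SA[23]=2  'dddeaacbeaaadcbaabeaadccdcd'
  #24 SA[24]=3  'ddeaacbeaaadcbaabeaadccdcd'
  #25 SA[25]=4  'deaacbeaaadcbaabeaadccdcd'
  #26 SA[26]=10  'eaaadcbaabeaadccdcd'
  #27 SA[27]=5  'eaacbeaaadcbaabeaadccdcd'
  #28 SA[28]=20  'eaadccdcd'

SA = [11, 17, 6, 12, 21, 18, 7, 13, 22, 16, 0, 9, 19, 15, 8, 24, 27, 25, 1, 28, 14, 23, 26, 2, 3, 4, 10, 5, 20]
[i] adj suffixes → lcp
  [1] 11/17 → 2 ('aa')
  [2] 17/6 → 2 ('aa')
  [3] 6/12 → 2 ('aa')
  [4] 12/21 → 4 ('aadc')
  [5] 21/18 → 1 ('a')
  [6] 18/7 → 1 ('a')
  [7] 7/13 → 1 ('a')
  [8] 13/22 → 3 ('adc')
  [9] 22/16 → 0 ('')
  [10] 16/0 → 1 ('b')
  [11] 0/9 → 1 ('b')
  [12] 9/19 → 4 ('beaa')
  [13] 19/15 → 0 ('')
  [14] 15/8 → 2 ('cb')
  [15] 8/24 → 1 ('c')
  [16] 24/27 → 1 ('c')
  [17] 27/25 → 2 ('cd')
  [18] 25/1 → 2 ('cd')
  [19] 1/28 → 0 ('')
  [20] 28/14 → 1 ('d')
  [21] 14/23 → 2 ('dc')
  [22] 23/26 → 2 ('dc')
  [23] 26/2 → 1 ('d')
  [24] 2/3 → 2 ('dd')
  [25] 3/4 → 1 ('d')
  [26] 4/10 → 0 ('')
  [27] 10/5 → 3 ('eaa')
  [28] 5/20 → 3 ('eaa')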